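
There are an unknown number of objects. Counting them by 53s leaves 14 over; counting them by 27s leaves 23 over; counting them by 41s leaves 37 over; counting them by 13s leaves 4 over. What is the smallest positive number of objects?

407372

The moduli are pairwise coprime; M = 53·27·41·13 = 762723.
M/53 = 14391; 14391 ≡ 28 (mod 53); 28·36 ≡ 1, so inverse 36.
M/27 = 28249; 28249 ≡ 7 (mod 27); 7·4 ≡ 1, so inverse 4.
M/41 = 18603; 18603 ≡ 30 (mod 41); 30·26 ≡ 1, so inverse 26.
M/13 = 58671; 58671 ≡ 2 (mod 13); 2·7 ≡ 1, so inverse 7.
N ≡ 14·14391·36 + 23·28249·4 + 37·18603·26 + 4·58671·7 = 29390846.
29390846 mod 762723 = 407372.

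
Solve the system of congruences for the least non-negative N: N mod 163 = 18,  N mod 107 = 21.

Combine the congruences pairwise.
From N ≡ 18 (mod 163) write N = 18 + 163t. Substituting into N ≡ 21 (mod 107) gives 163t ≡ 3 (mod 107), and since 56⁻¹ ≡ 86 (mod 107), t ≡ 44. Hence N ≡ 18 + 163·44 = 7190 (mod 17441).

7190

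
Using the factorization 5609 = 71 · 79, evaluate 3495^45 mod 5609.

Mod 71: 3495 ≡ 16; 16^45 ≡ 32 (mod 71).
Mod 79: 3495 ≡ 19; 19^45 ≡ 38 (mod 79).
Combine by CRT: x ≡ 32 (mod 71), x ≡ 38 (mod 79) ⇒ x ≡ 1381 (mod 5609).

1381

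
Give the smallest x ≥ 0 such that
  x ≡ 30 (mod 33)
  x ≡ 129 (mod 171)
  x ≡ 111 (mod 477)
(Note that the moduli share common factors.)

67845

Combine the congruences pairwise.
gcd(33, 171) = 3 and 3 | (129 − 30), so the pair is consistent; merging gives x ≡ 129 (mod 1881), where 1881 = lcm(33, 171).
gcd(1881, 477) = 9 and 9 | (111 − 129), so the pair is consistent; merging gives x ≡ 67845 (mod 99693), where 99693 = lcm(1881, 477).
The solution is unique modulo lcm(33, 171, 477) = 99693.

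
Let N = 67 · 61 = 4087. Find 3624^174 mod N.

Mod 67: 3624 ≡ 6; by Fermat, exponent reduces to 174 mod 66 = 42; 6^42 ≡ 25 (mod 67).
Mod 61: 3624 ≡ 25; by Fermat, exponent reduces to 174 mod 60 = 54; 25^54 ≡ 58 (mod 61).
Combine by CRT: x ≡ 25 (mod 67), x ≡ 58 (mod 61) ⇒ x ≡ 2437 (mod 4087).

2437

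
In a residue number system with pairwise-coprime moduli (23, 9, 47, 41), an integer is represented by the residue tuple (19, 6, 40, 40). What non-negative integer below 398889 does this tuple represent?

The moduli are pairwise coprime; N = 23·9·47·41 = 398889.
N/23 = 17343; 17343 ≡ 1 (mod 23), inverse 1.
N/9 = 44321; 44321 ≡ 5 (mod 9); 5·2 ≡ 1, so inverse 2.
N/47 = 8487; 8487 ≡ 27 (mod 47); 27·7 ≡ 1, so inverse 7.
N/41 = 9729; 9729 ≡ 12 (mod 41); 12·24 ≡ 1, so inverse 24.
x ≡ 19·17343·1 + 6·44321·2 + 40·8487·7 + 40·9729·24 = 12577569.
12577569 mod 398889 = 212010.

212010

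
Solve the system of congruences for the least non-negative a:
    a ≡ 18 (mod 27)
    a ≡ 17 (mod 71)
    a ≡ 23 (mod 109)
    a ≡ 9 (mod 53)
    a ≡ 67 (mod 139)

From a ≡ 18 (mod 27) write a = 18 + 27t. Substituting into a ≡ 17 (mod 71) gives 27t ≡ 70 (mod 71), and since 27⁻¹ ≡ 50 (mod 71), t ≡ 21. Hence a ≡ 18 + 27·21 = 585 (mod 1917).
From a ≡ 585 (mod 1917) write a = 585 + 1917t. Substituting into a ≡ 23 (mod 109) gives 1917t ≡ 92 (mod 109), and since 64⁻¹ ≡ 46 (mod 109), t ≡ 90. Hence a ≡ 585 + 1917·90 = 173115 (mod 208953).
From a ≡ 173115 (mod 208953) write a = 173115 + 208953t. Substituting into a ≡ 9 (mod 53) gives 208953t ≡ 45 (mod 53), and since 27⁻¹ ≡ 2 (mod 53), t ≡ 37. Hence a ≡ 173115 + 208953·37 = 7904376 (mod 11074509).
From a ≡ 7904376 (mod 11074509) write a = 7904376 + 11074509t. Substituting into a ≡ 67 (mod 139) gives 11074509t ≡ 65 (mod 139), and since 101⁻¹ ≡ 128 (mod 139), t ≡ 119. Hence a ≡ 7904376 + 11074509·119 = 1325770947 (mod 1539356751).

1325770947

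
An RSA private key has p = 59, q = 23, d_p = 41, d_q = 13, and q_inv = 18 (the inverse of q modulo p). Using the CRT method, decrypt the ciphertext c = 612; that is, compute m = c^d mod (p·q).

m₁ = c^(d_p) mod p: c ≡ 22 (mod 59), and 22^41 mod 59 = 53.
m₂ = c^(d_q) mod q: c ≡ 14 (mod 23), and 14^13 mod 23 = 11.
h = q_inv·(m₁ − m₂) mod p = 18·(53 − 11) mod 59 = 48.
m = m₂ + h·q = 11 + 48·23 = 1115.

1115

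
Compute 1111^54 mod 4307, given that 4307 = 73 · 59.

Mod 73: 1111 ≡ 16; 16^54 ≡ 1 (mod 73).
Mod 59: 1111 ≡ 49; 49^54 ≡ 57 (mod 59).
Combine by CRT: x ≡ 1 (mod 73), x ≡ 57 (mod 59) ⇒ x ≡ 293 (mod 4307).

293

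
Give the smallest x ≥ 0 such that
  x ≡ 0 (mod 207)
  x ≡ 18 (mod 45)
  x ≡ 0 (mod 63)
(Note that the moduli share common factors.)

gcd(207, 45) = 9 and 9 | (18 − 0), so the pair is consistent; merging gives x ≡ 828 (mod 1035), where 1035 = lcm(207, 45).
gcd(1035, 63) = 9 and 9 | (0 − 828), so the pair is consistent; merging gives x ≡ 2898 (mod 7245), where 7245 = lcm(1035, 63).
The solution is unique modulo lcm(207, 45, 63) = 7245.

2898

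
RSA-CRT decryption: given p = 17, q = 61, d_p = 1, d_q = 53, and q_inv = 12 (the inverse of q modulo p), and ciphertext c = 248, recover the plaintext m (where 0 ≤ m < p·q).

m₁ = c^(d_p) mod p: c ≡ 10 (mod 17), and 10^1 mod 17 = 10.
m₂ = c^(d_q) mod q: c ≡ 4 (mod 61), and 4^53 mod 61 = 39.
h = q_inv·(m₁ − m₂) mod p = 12·(10 − 39) mod 17 = 9.
m = m₂ + h·q = 39 + 9·61 = 588.

588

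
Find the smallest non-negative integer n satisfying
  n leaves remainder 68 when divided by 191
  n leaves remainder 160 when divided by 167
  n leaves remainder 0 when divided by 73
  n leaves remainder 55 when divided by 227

The moduli are pairwise coprime; M = 191·167·73·227 = 528565187.
M/191 = 2767357; 2767357 ≡ 149 (mod 191); 149·50 ≡ 1, so inverse 50.
M/167 = 3165061; 3165061 ≡ 77 (mod 167); 77·154 ≡ 1, so inverse 154.
M/73 = 7240619; 7240619 ≡ 41 (mod 73); 41·57 ≡ 1, so inverse 57.
M/227 = 2328481; 2328481 ≡ 142 (mod 227); 142·8 ≡ 1, so inverse 8.
n ≡ 68·2767357·50 + 160·3165061·154 + 0·7240619·57 + 55·2328481·8 = 88420648480.
88420648480 mod 528565187 = 150262251.

150262251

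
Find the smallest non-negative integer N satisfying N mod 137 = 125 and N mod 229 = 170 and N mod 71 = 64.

1663168

The moduli are pairwise coprime; M = 137·229·71 = 2227483.
M/137 = 16259; 16259 ≡ 93 (mod 137); 93·28 ≡ 1, so inverse 28.
M/229 = 9727; 9727 ≡ 109 (mod 229); 109·208 ≡ 1, so inverse 208.
M/71 = 31373; 31373 ≡ 62 (mod 71); 62·63 ≡ 1, so inverse 63.
N ≡ 125·16259·28 + 170·9727·208 + 64·31373·63 = 527349156.
527349156 mod 2227483 = 1663168.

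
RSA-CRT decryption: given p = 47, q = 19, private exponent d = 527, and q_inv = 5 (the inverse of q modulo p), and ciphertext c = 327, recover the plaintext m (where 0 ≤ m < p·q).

834

d_p = d mod (p−1) = 527 mod 46 = 21; d_q = d mod (q−1) = 5.
m₁ = c^(d_p) mod p: c ≡ 45 (mod 47), and 45^21 mod 47 = 35.
m₂ = c^(d_q) mod q: c ≡ 4 (mod 19), and 4^5 mod 19 = 17.
h = q_inv·(m₁ − m₂) mod p = 5·(35 − 17) mod 47 = 43.
m = m₂ + h·q = 17 + 43·19 = 834.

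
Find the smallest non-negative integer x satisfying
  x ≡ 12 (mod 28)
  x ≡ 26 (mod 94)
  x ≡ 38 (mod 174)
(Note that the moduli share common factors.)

69116

Combine the congruences pairwise.
gcd(28, 94) = 2 and 2 | (26 − 12), so the pair is consistent; merging gives x ≡ 684 (mod 1316), where 1316 = lcm(28, 94).
gcd(1316, 174) = 2 and 2 | (38 − 684), so the pair is consistent; merging gives x ≡ 69116 (mod 114492), where 114492 = lcm(1316, 174).
The solution is unique modulo lcm(28, 94, 174) = 114492.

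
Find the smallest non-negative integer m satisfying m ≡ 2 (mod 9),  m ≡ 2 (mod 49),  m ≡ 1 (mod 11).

4412

From m ≡ 2 (mod 9) write m = 2 + 9t. Substituting into m ≡ 2 (mod 49) gives 9t ≡ 0 (mod 49), and since 9⁻¹ ≡ 11 (mod 49), t ≡ 0. Hence m ≡ 2 + 9·0 = 2 (mod 441).
From m ≡ 2 (mod 441) write m = 2 + 441t. Substituting into m ≡ 1 (mod 11) gives 441t ≡ 10 (mod 11), and since 1⁻¹ ≡ 1 (mod 11), t ≡ 10. Hence m ≡ 2 + 441·10 = 4412 (mod 4851).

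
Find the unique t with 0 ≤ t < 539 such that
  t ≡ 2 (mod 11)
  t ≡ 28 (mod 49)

420

From t ≡ 2 (mod 11) write t = 2 + 11s. Substituting into t ≡ 28 (mod 49) gives 11s ≡ 26 (mod 49), and since 11⁻¹ ≡ 9 (mod 49), s ≡ 38. Hence t ≡ 2 + 11·38 = 420 (mod 539).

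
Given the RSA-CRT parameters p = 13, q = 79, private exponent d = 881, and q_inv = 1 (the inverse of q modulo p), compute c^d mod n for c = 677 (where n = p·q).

d_p = d mod (p−1) = 881 mod 12 = 5; d_q = d mod (q−1) = 23.
m₁ = c^(d_p) mod p: c ≡ 1 (mod 13), and 1^5 mod 13 = 1.
m₂ = c^(d_q) mod q: c ≡ 45 (mod 79), and 45^23 mod 79 = 11.
h = q_inv·(m₁ − m₂) mod p = 1·(1 − 11) mod 13 = 3.
m = m₂ + h·q = 11 + 3·79 = 248.

248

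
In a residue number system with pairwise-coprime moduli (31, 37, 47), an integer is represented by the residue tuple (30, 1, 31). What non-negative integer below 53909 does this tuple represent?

45104

From x ≡ 30 (mod 31) write x = 30 + 31t. Substituting into x ≡ 1 (mod 37) gives 31t ≡ 8 (mod 37), and since 31⁻¹ ≡ 6 (mod 37), t ≡ 11. Hence x ≡ 30 + 31·11 = 371 (mod 1147).
From x ≡ 371 (mod 1147) write x = 371 + 1147t. Substituting into x ≡ 31 (mod 47) gives 1147t ≡ 36 (mod 47), and since 19⁻¹ ≡ 5 (mod 47), t ≡ 39. Hence x ≡ 371 + 1147·39 = 45104 (mod 53909).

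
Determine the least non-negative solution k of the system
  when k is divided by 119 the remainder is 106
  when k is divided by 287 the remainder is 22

2605

Combine the congruences pairwise.
gcd(119, 287) = 7 and 7 | (22 − 106), so the pair is consistent; merging gives k ≡ 2605 (mod 4879), where 4879 = lcm(119, 287).
The solution is unique modulo lcm(119, 287) = 4879.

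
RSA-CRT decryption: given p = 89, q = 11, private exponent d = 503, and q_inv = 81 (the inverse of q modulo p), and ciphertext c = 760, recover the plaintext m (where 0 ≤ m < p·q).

507

d_p = d mod (p−1) = 503 mod 88 = 63; d_q = d mod (q−1) = 3.
m₁ = c^(d_p) mod p: c ≡ 48 (mod 89), and 48^63 mod 89 = 62.
m₂ = c^(d_q) mod q: c ≡ 1 (mod 11), and 1^3 mod 11 = 1.
h = q_inv·(m₁ − m₂) mod p = 81·(62 − 1) mod 89 = 46.
m = m₂ + h·q = 1 + 46·11 = 507.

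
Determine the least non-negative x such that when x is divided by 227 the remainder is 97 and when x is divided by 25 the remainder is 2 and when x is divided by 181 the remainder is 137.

From x ≡ 97 (mod 227) write x = 97 + 227t. Substituting into x ≡ 2 (mod 25) gives 227t ≡ 5 (mod 25), and since 2⁻¹ ≡ 13 (mod 25), t ≡ 15. Hence x ≡ 97 + 227·15 = 3502 (mod 5675).
From x ≡ 3502 (mod 5675) write x = 3502 + 5675t. Substituting into x ≡ 137 (mod 181) gives 5675t ≡ 74 (mod 181), and since 64⁻¹ ≡ 99 (mod 181), t ≡ 86. Hence x ≡ 3502 + 5675·86 = 491552 (mod 1027175).

491552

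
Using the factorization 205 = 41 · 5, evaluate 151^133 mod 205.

71

Mod 41: 151 ≡ 28; by Fermat, exponent reduces to 133 mod 40 = 13; 28^13 ≡ 30 (mod 41).
Mod 5: 151 ≡ 1; by Fermat, exponent reduces to 133 mod 4 = 1; 1^1 ≡ 1 (mod 5).
Combine by CRT: x ≡ 30 (mod 41), x ≡ 1 (mod 5) ⇒ x ≡ 71 (mod 205).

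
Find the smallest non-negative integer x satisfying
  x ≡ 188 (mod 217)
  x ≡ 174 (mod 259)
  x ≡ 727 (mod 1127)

888803

gcd(217, 259) = 7 and 7 | (174 − 188), so the pair is consistent; merging gives x ≡ 5613 (mod 8029), where 8029 = lcm(217, 259).
gcd(8029, 1127) = 7 and 7 | (727 − 5613), so the pair is consistent; merging gives x ≡ 888803 (mod 1292669), where 1292669 = lcm(8029, 1127).
The solution is unique modulo lcm(217, 259, 1127) = 1292669.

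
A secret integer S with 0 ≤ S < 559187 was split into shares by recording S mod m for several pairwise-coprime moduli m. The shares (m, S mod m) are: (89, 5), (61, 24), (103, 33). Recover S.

73163

Combine the congruences pairwise.
From S ≡ 5 (mod 89) write S = 5 + 89t. Substituting into S ≡ 24 (mod 61) gives 89t ≡ 19 (mod 61), and since 28⁻¹ ≡ 24 (mod 61), t ≡ 29. Hence S ≡ 5 + 89·29 = 2586 (mod 5429).
From S ≡ 2586 (mod 5429) write S = 2586 + 5429t. Substituting into S ≡ 33 (mod 103) gives 5429t ≡ 22 (mod 103), and since 73⁻¹ ≡ 24 (mod 103), t ≡ 13. Hence S ≡ 2586 + 5429·13 = 73163 (mod 559187).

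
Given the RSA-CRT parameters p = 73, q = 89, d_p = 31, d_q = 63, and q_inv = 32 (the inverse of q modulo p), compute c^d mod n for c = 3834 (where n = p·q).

m₁ = c^(d_p) mod p: c ≡ 38 (mod 73), and 38^31 mod 73 = 50.
m₂ = c^(d_q) mod q: c ≡ 7 (mod 89), and 7^63 mod 89 = 30.
h = q_inv·(m₁ − m₂) mod p = 32·(50 − 30) mod 73 = 56.
m = m₂ + h·q = 30 + 56·89 = 5014.

5014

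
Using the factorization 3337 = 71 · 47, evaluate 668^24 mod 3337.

3233

Mod 71: 668 ≡ 29; 29^24 ≡ 38 (mod 71).
Mod 47: 668 ≡ 10; 10^24 ≡ 37 (mod 47).
Combine by CRT: x ≡ 38 (mod 71), x ≡ 37 (mod 47) ⇒ x ≡ 3233 (mod 3337).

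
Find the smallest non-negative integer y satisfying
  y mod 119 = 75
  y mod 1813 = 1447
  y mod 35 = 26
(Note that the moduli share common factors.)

97536

gcd(119, 1813) = 7 and 7 | (1447 − 75), so the pair is consistent; merging gives y ≡ 5073 (mod 30821), where 30821 = lcm(119, 1813).
gcd(30821, 35) = 7 and 7 | (26 − 5073), so the pair is consistent; merging gives y ≡ 97536 (mod 154105), where 154105 = lcm(30821, 35).
The solution is unique modulo lcm(119, 1813, 35) = 154105.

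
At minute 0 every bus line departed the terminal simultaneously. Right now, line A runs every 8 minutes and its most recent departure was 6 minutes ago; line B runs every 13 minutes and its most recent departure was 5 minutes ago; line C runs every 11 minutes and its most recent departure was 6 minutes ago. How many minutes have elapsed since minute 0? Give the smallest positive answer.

798

The moduli are pairwise coprime; N = 8·13·11 = 1144.
N/8 = 143; 143 ≡ 7 (mod 8); 7·7 ≡ 1, so inverse 7.
N/13 = 88; 88 ≡ 10 (mod 13); 10·4 ≡ 1, so inverse 4.
N/11 = 104; 104 ≡ 5 (mod 11); 5·9 ≡ 1, so inverse 9.
t ≡ 6·143·7 + 5·88·4 + 6·104·9 = 13382.
13382 mod 1144 = 798.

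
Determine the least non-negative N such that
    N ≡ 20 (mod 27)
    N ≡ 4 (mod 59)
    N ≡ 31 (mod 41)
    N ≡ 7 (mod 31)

The moduli are pairwise coprime; M = 27·59·41·31 = 2024703.
M/27 = 74989; 74989 ≡ 10 (mod 27); 10·19 ≡ 1, so inverse 19.
M/59 = 34317; 34317 ≡ 38 (mod 59); 38·14 ≡ 1, so inverse 14.
M/41 = 49383; 49383 ≡ 19 (mod 41); 19·13 ≡ 1, so inverse 13.
M/31 = 65313; 65313 ≡ 27 (mod 31); 27·23 ≡ 1, so inverse 23.
N ≡ 20·74989·19 + 4·34317·14 + 31·49383·13 + 7·65313·23 = 60834314.
60834314 mod 2024703 = 93224.

93224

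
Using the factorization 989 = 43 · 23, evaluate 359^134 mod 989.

196

Mod 43: 359 ≡ 15; by Fermat, exponent reduces to 134 mod 42 = 8; 15^8 ≡ 24 (mod 43).
Mod 23: 359 ≡ 14; by Fermat, exponent reduces to 134 mod 22 = 2; 14^2 ≡ 12 (mod 23).
Combine by CRT: x ≡ 24 (mod 43), x ≡ 12 (mod 23) ⇒ x ≡ 196 (mod 989).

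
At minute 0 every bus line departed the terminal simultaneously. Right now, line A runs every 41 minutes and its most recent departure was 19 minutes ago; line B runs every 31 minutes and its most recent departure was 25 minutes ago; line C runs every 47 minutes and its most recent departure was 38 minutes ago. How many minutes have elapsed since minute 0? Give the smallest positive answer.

32327

Combine the congruences pairwise.
From t ≡ 19 (mod 41) write t = 19 + 41s. Substituting into t ≡ 25 (mod 31) gives 41s ≡ 6 (mod 31), and since 10⁻¹ ≡ 28 (mod 31), s ≡ 13. Hence t ≡ 19 + 41·13 = 552 (mod 1271).
From t ≡ 552 (mod 1271) write t = 552 + 1271s. Substituting into t ≡ 38 (mod 47) gives 1271s ≡ 3 (mod 47), and since 2⁻¹ ≡ 24 (mod 47), s ≡ 25. Hence t ≡ 552 + 1271·25 = 32327 (mod 59737).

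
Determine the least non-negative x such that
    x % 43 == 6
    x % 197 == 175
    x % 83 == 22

77793

The moduli are pairwise coprime; N = 43·197·83 = 703093.
N/43 = 16351; 16351 ≡ 11 (mod 43); 11·4 ≡ 1, so inverse 4.
N/197 = 3569; 3569 ≡ 23 (mod 197); 23·60 ≡ 1, so inverse 60.
N/83 = 8471; 8471 ≡ 5 (mod 83); 5·50 ≡ 1, so inverse 50.
x ≡ 6·16351·4 + 175·3569·60 + 22·8471·50 = 47185024.
47185024 mod 703093 = 77793.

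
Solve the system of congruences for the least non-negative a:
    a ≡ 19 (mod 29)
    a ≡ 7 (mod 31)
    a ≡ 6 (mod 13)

Combine the congruences pairwise.
From a ≡ 19 (mod 29) write a = 19 + 29t. Substituting into a ≡ 7 (mod 31) gives 29t ≡ 19 (mod 31), and since 29⁻¹ ≡ 15 (mod 31), t ≡ 6. Hence a ≡ 19 + 29·6 = 193 (mod 899).
From a ≡ 193 (mod 899) write a = 193 + 899t. Substituting into a ≡ 6 (mod 13) gives 899t ≡ 8 (mod 13), and since 2⁻¹ ≡ 7 (mod 13), t ≡ 4. Hence a ≡ 193 + 899·4 = 3789 (mod 11687).

3789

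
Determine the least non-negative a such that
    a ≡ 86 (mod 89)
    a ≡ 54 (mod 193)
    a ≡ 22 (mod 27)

71464

The moduli are pairwise coprime; N = 89·193·27 = 463779.
N/89 = 5211; 5211 ≡ 49 (mod 89); 49·20 ≡ 1, so inverse 20.
N/193 = 2403; 2403 ≡ 87 (mod 193); 87·71 ≡ 1, so inverse 71.
N/27 = 17177; 17177 ≡ 5 (mod 27); 5·11 ≡ 1, so inverse 11.
a ≡ 86·5211·20 + 54·2403·71 + 22·17177·11 = 22332856.
22332856 mod 463779 = 71464.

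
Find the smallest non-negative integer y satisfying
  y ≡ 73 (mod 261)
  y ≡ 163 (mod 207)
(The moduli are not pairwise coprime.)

gcd(261, 207) = 9 and 9 | (163 − 73), so the pair is consistent; merging gives y ≡ 4510 (mod 6003), where 6003 = lcm(261, 207).
The solution is unique modulo lcm(261, 207) = 6003.

4510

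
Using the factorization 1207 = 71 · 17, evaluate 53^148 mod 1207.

Mod 71: 53 ≡ 53; by Fermat, exponent reduces to 148 mod 70 = 8; 53^8 ≡ 24 (mod 71).
Mod 17: 53 ≡ 2; by Fermat, exponent reduces to 148 mod 16 = 4; 2^4 ≡ 16 (mod 17).
Combine by CRT: x ≡ 24 (mod 71), x ≡ 16 (mod 17) ⇒ x ≡ 237 (mod 1207).

237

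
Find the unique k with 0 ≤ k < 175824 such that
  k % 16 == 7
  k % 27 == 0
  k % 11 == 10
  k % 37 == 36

159543

From k ≡ 7 (mod 16) write k = 7 + 16t. Substituting into k ≡ 0 (mod 27) gives 16t ≡ 20 (mod 27), and since 16⁻¹ ≡ 22 (mod 27), t ≡ 8. Hence k ≡ 7 + 16·8 = 135 (mod 432).
From k ≡ 135 (mod 432) write k = 135 + 432t. Substituting into k ≡ 10 (mod 11) gives 432t ≡ 7 (mod 11), and since 3⁻¹ ≡ 4 (mod 11), t ≡ 6. Hence k ≡ 135 + 432·6 = 2727 (mod 4752).
From k ≡ 2727 (mod 4752) write k = 2727 + 4752t. Substituting into k ≡ 36 (mod 37) gives 4752t ≡ 10 (mod 37), and since 16⁻¹ ≡ 7 (mod 37), t ≡ 33. Hence k ≡ 2727 + 4752·33 = 159543 (mod 175824).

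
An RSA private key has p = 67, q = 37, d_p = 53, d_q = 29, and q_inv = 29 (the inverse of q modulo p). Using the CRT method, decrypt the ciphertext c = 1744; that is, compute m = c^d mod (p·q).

m₁ = c^(d_p) mod p: c ≡ 2 (mod 67), and 2^53 mod 67 = 41.
m₂ = c^(d_q) mod q: c ≡ 5 (mod 37), and 5^29 mod 37 = 35.
h = q_inv·(m₁ − m₂) mod p = 29·(41 − 35) mod 67 = 40.
m = m₂ + h·q = 35 + 40·37 = 1515.

1515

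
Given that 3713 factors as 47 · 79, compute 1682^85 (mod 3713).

1998

Mod 47: 1682 ≡ 37; by Fermat, exponent reduces to 85 mod 46 = 39; 37^39 ≡ 24 (mod 47).
Mod 79: 1682 ≡ 23; by Fermat, exponent reduces to 85 mod 78 = 7; 23^7 ≡ 23 (mod 79).
Combine by CRT: x ≡ 24 (mod 47), x ≡ 23 (mod 79) ⇒ x ≡ 1998 (mod 3713).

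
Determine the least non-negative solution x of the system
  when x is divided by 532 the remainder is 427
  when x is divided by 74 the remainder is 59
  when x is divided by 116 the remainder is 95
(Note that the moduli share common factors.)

87675

Combine the congruences pairwise.
gcd(532, 74) = 2 and 2 | (59 − 427), so the pair is consistent; merging gives x ≡ 8939 (mod 19684), where 19684 = lcm(532, 74).
gcd(19684, 116) = 4 and 4 | (95 − 8939), so the pair is consistent; merging gives x ≡ 87675 (mod 570836), where 570836 = lcm(19684, 116).
The solution is unique modulo lcm(532, 74, 116) = 570836.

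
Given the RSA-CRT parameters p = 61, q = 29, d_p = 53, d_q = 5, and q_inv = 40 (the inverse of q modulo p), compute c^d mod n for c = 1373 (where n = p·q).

m₁ = c^(d_p) mod p: c ≡ 31 (mod 61), and 31^53 mod 61 = 6.
m₂ = c^(d_q) mod q: c ≡ 10 (mod 29), and 10^5 mod 29 = 8.
h = q_inv·(m₁ − m₂) mod p = 40·(6 − 8) mod 61 = 42.
m = m₂ + h·q = 8 + 42·29 = 1226.

1226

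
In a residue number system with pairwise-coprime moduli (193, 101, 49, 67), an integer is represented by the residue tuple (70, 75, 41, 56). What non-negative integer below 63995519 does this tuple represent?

13367829

The moduli are pairwise coprime; N = 193·101·49·67 = 63995519.
N/193 = 331583; 331583 ≡ 9 (mod 193); 9·43 ≡ 1, so inverse 43.
N/101 = 633619; 633619 ≡ 46 (mod 101); 46·11 ≡ 1, so inverse 11.
N/49 = 1306031; 1306031 ≡ 34 (mod 49); 34·13 ≡ 1, so inverse 13.
N/67 = 955157; 955157 ≡ 5 (mod 67); 5·27 ≡ 1, so inverse 27.
x ≡ 70·331583·43 + 75·633619·11 + 41·1306031·13 + 56·955157·27 = 3661112412.
3661112412 mod 63995519 = 13367829.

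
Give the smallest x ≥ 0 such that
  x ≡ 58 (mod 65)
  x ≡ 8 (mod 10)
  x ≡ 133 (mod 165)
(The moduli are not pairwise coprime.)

1618

gcd(65, 10) = 5 and 5 | (8 − 58), so the pair is consistent; merging gives x ≡ 58 (mod 130), where 130 = lcm(65, 10).
gcd(130, 165) = 5 and 5 | (133 − 58), so the pair is consistent; merging gives x ≡ 1618 (mod 4290), where 4290 = lcm(130, 165).
The solution is unique modulo lcm(65, 10, 165) = 4290.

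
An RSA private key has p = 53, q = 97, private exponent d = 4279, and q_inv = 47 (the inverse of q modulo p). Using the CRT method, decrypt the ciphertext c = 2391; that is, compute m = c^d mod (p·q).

4999

d_p = d mod (p−1) = 4279 mod 52 = 15; d_q = d mod (q−1) = 55.
m₁ = c^(d_p) mod p: c ≡ 6 (mod 53), and 6^15 mod 53 = 17.
m₂ = c^(d_q) mod q: c ≡ 63 (mod 97), and 63^55 mod 97 = 52.
h = q_inv·(m₁ − m₂) mod p = 47·(17 − 52) mod 53 = 51.
m = m₂ + h·q = 52 + 51·97 = 4999.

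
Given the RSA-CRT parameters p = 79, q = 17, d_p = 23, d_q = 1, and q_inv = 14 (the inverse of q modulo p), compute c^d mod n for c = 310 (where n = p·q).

123

m₁ = c^(d_p) mod p: c ≡ 73 (mod 79), and 73^23 mod 79 = 44.
m₂ = c^(d_q) mod q: c ≡ 4 (mod 17), and 4^1 mod 17 = 4.
h = q_inv·(m₁ − m₂) mod p = 14·(44 − 4) mod 79 = 7.
m = m₂ + h·q = 4 + 7·17 = 123.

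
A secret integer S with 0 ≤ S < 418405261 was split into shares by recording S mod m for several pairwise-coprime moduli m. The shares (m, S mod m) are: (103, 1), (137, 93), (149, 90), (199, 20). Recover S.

The moduli are pairwise coprime; N = 103·137·149·199 = 418405261.
N/103 = 4062187; 4062187 ≡ 73 (mod 103); 73·24 ≡ 1, so inverse 24.
N/137 = 3054053; 3054053 ≡ 49 (mod 137); 49·14 ≡ 1, so inverse 14.
N/149 = 2808089; 2808089 ≡ 35 (mod 149); 35·132 ≡ 1, so inverse 132.
N/199 = 2102539; 2102539 ≡ 104 (mod 199); 104·155 ≡ 1, so inverse 155.
S ≡ 1·4062187·24 + 93·3054053·14 + 90·2808089·132 + 20·2102539·155 = 43951837714.
43951837714 mod 418405261 = 19285309.

19285309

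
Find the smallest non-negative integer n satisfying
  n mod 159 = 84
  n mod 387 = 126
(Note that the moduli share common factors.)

1674

Combine the congruences pairwise.
gcd(159, 387) = 3 and 3 | (126 − 84), so the pair is consistent; merging gives n ≡ 1674 (mod 20511), where 20511 = lcm(159, 387).
The solution is unique modulo lcm(159, 387) = 20511.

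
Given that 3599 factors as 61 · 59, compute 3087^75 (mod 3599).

2734

Mod 61: 3087 ≡ 37; by Fermat, exponent reduces to 75 mod 60 = 15; 37^15 ≡ 50 (mod 61).
Mod 59: 3087 ≡ 19; by Fermat, exponent reduces to 75 mod 58 = 17; 19^17 ≡ 20 (mod 59).
Combine by CRT: x ≡ 50 (mod 61), x ≡ 20 (mod 59) ⇒ x ≡ 2734 (mod 3599).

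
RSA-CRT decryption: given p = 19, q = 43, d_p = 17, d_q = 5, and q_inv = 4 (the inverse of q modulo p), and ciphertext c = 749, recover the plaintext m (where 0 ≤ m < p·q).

m₁ = c^(d_p) mod p: c ≡ 8 (mod 19), and 8^17 mod 19 = 12.
m₂ = c^(d_q) mod q: c ≡ 18 (mod 43), and 18^5 mod 43 = 19.
h = q_inv·(m₁ − m₂) mod p = 4·(12 − 19) mod 19 = 10.
m = m₂ + h·q = 19 + 10·43 = 449.

449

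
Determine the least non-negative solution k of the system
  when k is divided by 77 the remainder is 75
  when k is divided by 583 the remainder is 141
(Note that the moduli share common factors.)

Combine the congruences pairwise.
gcd(77, 583) = 11 and 11 | (141 − 75), so the pair is consistent; merging gives k ≡ 1307 (mod 4081), where 4081 = lcm(77, 583).
The solution is unique modulo lcm(77, 583) = 4081.

1307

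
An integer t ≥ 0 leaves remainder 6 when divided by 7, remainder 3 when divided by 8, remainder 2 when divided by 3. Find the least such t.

The moduli are pairwise coprime; N = 7·8·3 = 168.
N/7 = 24; 24 ≡ 3 (mod 7); 3·5 ≡ 1, so inverse 5.
N/8 = 21; 21 ≡ 5 (mod 8); 5·5 ≡ 1, so inverse 5.
N/3 = 56; 56 ≡ 2 (mod 3); 2·2 ≡ 1, so inverse 2.
t ≡ 6·24·5 + 3·21·5 + 2·56·2 = 1259.
1259 mod 168 = 83.

83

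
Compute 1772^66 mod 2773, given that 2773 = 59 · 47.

551

Mod 59: 1772 ≡ 2; by Fermat, exponent reduces to 66 mod 58 = 8; 2^8 ≡ 20 (mod 59).
Mod 47: 1772 ≡ 33; by Fermat, exponent reduces to 66 mod 46 = 20; 33^20 ≡ 34 (mod 47).
Combine by CRT: x ≡ 20 (mod 59), x ≡ 34 (mod 47) ⇒ x ≡ 551 (mod 2773).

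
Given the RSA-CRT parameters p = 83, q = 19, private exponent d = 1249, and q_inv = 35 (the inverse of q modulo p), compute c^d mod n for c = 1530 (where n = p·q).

d_p = d mod (p−1) = 1249 mod 82 = 19; d_q = d mod (q−1) = 7.
m₁ = c^(d_p) mod p: c ≡ 36 (mod 83), and 36^19 mod 83 = 78.
m₂ = c^(d_q) mod q: c ≡ 10 (mod 19), and 10^7 mod 19 = 15.
h = q_inv·(m₁ − m₂) mod p = 35·(78 − 15) mod 83 = 47.
m = m₂ + h·q = 15 + 47·19 = 908.

908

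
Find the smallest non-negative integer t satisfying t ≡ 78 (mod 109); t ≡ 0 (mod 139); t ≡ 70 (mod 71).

The moduli are pairwise coprime; N = 109·139·71 = 1075721.
N/109 = 9869; 9869 ≡ 59 (mod 109); 59·85 ≡ 1, so inverse 85.
N/139 = 7739; 7739 ≡ 94 (mod 139); 94·105 ≡ 1, so inverse 105.
N/71 = 15151; 15151 ≡ 28 (mod 71); 28·33 ≡ 1, so inverse 33.
t ≡ 78·9869·85 + 0·7739·105 + 70·15151·33 = 100430280.
100430280 mod 1075721 = 388227.

388227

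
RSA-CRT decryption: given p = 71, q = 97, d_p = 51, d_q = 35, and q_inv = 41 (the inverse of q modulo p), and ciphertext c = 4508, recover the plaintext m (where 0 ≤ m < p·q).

1112

m₁ = c^(d_p) mod p: c ≡ 35 (mod 71), and 35^51 mod 71 = 47.
m₂ = c^(d_q) mod q: c ≡ 46 (mod 97), and 46^35 mod 97 = 45.
h = q_inv·(m₁ − m₂) mod p = 41·(47 − 45) mod 71 = 11.
m = m₂ + h·q = 45 + 11·97 = 1112.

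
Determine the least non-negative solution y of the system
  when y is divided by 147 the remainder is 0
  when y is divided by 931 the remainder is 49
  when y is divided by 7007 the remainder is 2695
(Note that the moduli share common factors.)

gcd(147, 931) = 49 and 49 | (49 − 0), so the pair is consistent; merging gives y ≡ 1911 (mod 2793), where 2793 = lcm(147, 931).
gcd(2793, 7007) = 49 and 49 | (2695 − 1911), so the pair is consistent; merging gives y ≡ 177870 (mod 399399), where 399399 = lcm(2793, 7007).
The solution is unique modulo lcm(147, 931, 7007) = 399399.

177870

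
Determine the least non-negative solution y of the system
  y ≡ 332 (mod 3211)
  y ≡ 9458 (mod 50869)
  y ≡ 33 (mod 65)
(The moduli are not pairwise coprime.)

gcd(3211, 50869) = 169 and 169 | (9458 − 332), so the pair is consistent; merging gives y ≡ 925100 (mod 966511), where 966511 = lcm(3211, 50869).
gcd(966511, 65) = 13 and 13 | (33 − 925100), so the pair is consistent; merging gives y ≡ 3824633 (mod 4832555), where 4832555 = lcm(966511, 65).
The solution is unique modulo lcm(3211, 50869, 65) = 4832555.

3824633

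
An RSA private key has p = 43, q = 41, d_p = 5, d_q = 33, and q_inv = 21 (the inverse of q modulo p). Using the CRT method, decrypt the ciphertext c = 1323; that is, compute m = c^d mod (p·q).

362

m₁ = c^(d_p) mod p: c ≡ 33 (mod 43), and 33^5 mod 43 = 18.
m₂ = c^(d_q) mod q: c ≡ 11 (mod 41), and 11^33 mod 41 = 34.
h = q_inv·(m₁ − m₂) mod p = 21·(18 − 34) mod 43 = 8.
m = m₂ + h·q = 34 + 8·41 = 362.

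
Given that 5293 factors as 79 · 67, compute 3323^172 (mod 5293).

Mod 79: 3323 ≡ 5; by Fermat, exponent reduces to 172 mod 78 = 16; 5^16 ≡ 31 (mod 79).
Mod 67: 3323 ≡ 40; by Fermat, exponent reduces to 172 mod 66 = 40; 40^40 ≡ 22 (mod 67).
Combine by CRT: x ≡ 31 (mod 79), x ≡ 22 (mod 67) ⇒ x ≡ 1295 (mod 5293).

1295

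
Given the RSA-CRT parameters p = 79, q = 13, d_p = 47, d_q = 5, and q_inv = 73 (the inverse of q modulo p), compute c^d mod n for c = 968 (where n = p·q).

m₁ = c^(d_p) mod p: c ≡ 20 (mod 79), and 20^47 mod 79 = 72.
m₂ = c^(d_q) mod q: c ≡ 6 (mod 13), and 6^5 mod 13 = 2.
h = q_inv·(m₁ − m₂) mod p = 73·(72 − 2) mod 79 = 54.
m = m₂ + h·q = 2 + 54·13 = 704.

704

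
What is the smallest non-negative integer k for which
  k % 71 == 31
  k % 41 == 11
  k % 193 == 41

431782

The moduli are pairwise coprime; N = 71·41·193 = 561823.
N/71 = 7913; 7913 ≡ 32 (mod 71); 32·20 ≡ 1, so inverse 20.
N/41 = 13703; 13703 ≡ 9 (mod 41); 9·32 ≡ 1, so inverse 32.
N/193 = 2911; 2911 ≡ 16 (mod 193); 16·181 ≡ 1, so inverse 181.
k ≡ 31·7913·20 + 11·13703·32 + 41·2911·181 = 31332047.
31332047 mod 561823 = 431782.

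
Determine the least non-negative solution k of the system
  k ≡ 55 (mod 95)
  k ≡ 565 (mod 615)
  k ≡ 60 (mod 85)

gcd(95, 615) = 5 and 5 | (565 − 55), so the pair is consistent; merging gives k ≡ 9175 (mod 11685), where 11685 = lcm(95, 615).
gcd(11685, 85) = 5 and 5 | (60 − 9175), so the pair is consistent; merging gives k ≡ 102655 (mod 198645), where 198645 = lcm(11685, 85).
The solution is unique modulo lcm(95, 615, 85) = 198645.

102655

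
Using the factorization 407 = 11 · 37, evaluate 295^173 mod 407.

36

Mod 11: 295 ≡ 9; by Fermat, exponent reduces to 173 mod 10 = 3; 9^3 ≡ 3 (mod 11).
Mod 37: 295 ≡ 36; by Fermat, exponent reduces to 173 mod 36 = 29; 36^29 ≡ 36 (mod 37).
Combine by CRT: x ≡ 3 (mod 11), x ≡ 36 (mod 37) ⇒ x ≡ 36 (mod 407).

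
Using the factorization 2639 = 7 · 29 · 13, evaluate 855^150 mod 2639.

Mod 7: 855 ≡ 1; since 6 | 150, by Fermat 1^150 ≡ 1 (mod 7).
Mod 29: 855 ≡ 14; by Fermat, exponent reduces to 150 mod 28 = 10; 14^10 ≡ 13 (mod 29).
Mod 13: 855 ≡ 10; by Fermat, exponent reduces to 150 mod 12 = 6; 10^6 ≡ 1 (mod 13).
Combine by CRT: x ≡ 1 (mod 7), x ≡ 13 (mod 29), x ≡ 1 (mod 13) ⇒ x ≡ 274 (mod 2639).

274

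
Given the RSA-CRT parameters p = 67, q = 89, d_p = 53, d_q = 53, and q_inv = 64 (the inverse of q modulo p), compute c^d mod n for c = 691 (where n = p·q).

5749

m₁ = c^(d_p) mod p: c ≡ 21 (mod 67), and 21^53 mod 67 = 54.
m₂ = c^(d_q) mod q: c ≡ 68 (mod 89), and 68^53 mod 89 = 53.
h = q_inv·(m₁ − m₂) mod p = 64·(54 − 53) mod 67 = 64.
m = m₂ + h·q = 53 + 64·89 = 5749.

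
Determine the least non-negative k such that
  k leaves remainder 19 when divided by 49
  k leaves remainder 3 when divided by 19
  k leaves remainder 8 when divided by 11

The moduli are pairwise coprime; N = 49·19·11 = 10241.
N/49 = 209; 209 ≡ 13 (mod 49); 13·34 ≡ 1, so inverse 34.
N/19 = 539; 539 ≡ 7 (mod 19); 7·11 ≡ 1, so inverse 11.
N/11 = 931; 931 ≡ 7 (mod 11); 7·8 ≡ 1, so inverse 8.
k ≡ 19·209·34 + 3·539·11 + 8·931·8 = 212385.
212385 mod 10241 = 7565.

7565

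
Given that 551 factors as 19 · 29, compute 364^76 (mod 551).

252

Mod 19: 364 ≡ 3; by Fermat, exponent reduces to 76 mod 18 = 4; 3^4 ≡ 5 (mod 19).
Mod 29: 364 ≡ 16; by Fermat, exponent reduces to 76 mod 28 = 20; 16^20 ≡ 20 (mod 29).
Combine by CRT: x ≡ 5 (mod 19), x ≡ 20 (mod 29) ⇒ x ≡ 252 (mod 551).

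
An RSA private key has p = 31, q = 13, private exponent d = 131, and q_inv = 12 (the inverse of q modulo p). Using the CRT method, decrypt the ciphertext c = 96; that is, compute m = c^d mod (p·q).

d_p = d mod (p−1) = 131 mod 30 = 11; d_q = d mod (q−1) = 11.
m₁ = c^(d_p) mod p: c ≡ 3 (mod 31), and 3^11 mod 31 = 13.
m₂ = c^(d_q) mod q: c ≡ 5 (mod 13), and 5^11 mod 13 = 8.
h = q_inv·(m₁ − m₂) mod p = 12·(13 − 8) mod 31 = 29.
m = m₂ + h·q = 8 + 29·13 = 385.

385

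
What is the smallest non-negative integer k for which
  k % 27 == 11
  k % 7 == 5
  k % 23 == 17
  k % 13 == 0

13403

Combine the congruences pairwise.
From k ≡ 11 (mod 27) write k = 11 + 27t. Substituting into k ≡ 5 (mod 7) gives 27t ≡ 1 (mod 7), and since 6⁻¹ ≡ 6 (mod 7), t ≡ 6. Hence k ≡ 11 + 27·6 = 173 (mod 189).
From k ≡ 173 (mod 189) write k = 173 + 189t. Substituting into k ≡ 17 (mod 23) gives 189t ≡ 5 (mod 23), and since 5⁻¹ ≡ 14 (mod 23), t ≡ 1. Hence k ≡ 173 + 189·1 = 362 (mod 4347).
From k ≡ 362 (mod 4347) write k = 362 + 4347t. Substituting into k ≡ 0 (mod 13) gives 4347t ≡ 2 (mod 13), and since 5⁻¹ ≡ 8 (mod 13), t ≡ 3. Hence k ≡ 362 + 4347·3 = 13403 (mod 56511).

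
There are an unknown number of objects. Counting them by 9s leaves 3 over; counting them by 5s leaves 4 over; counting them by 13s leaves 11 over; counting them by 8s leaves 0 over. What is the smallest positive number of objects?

From N ≡ 3 (mod 9) write N = 3 + 9t. Substituting into N ≡ 4 (mod 5) gives 9t ≡ 1 (mod 5), and since 4⁻¹ ≡ 4 (mod 5), t ≡ 4. Hence N ≡ 3 + 9·4 = 39 (mod 45).
From N ≡ 39 (mod 45) write N = 39 + 45t. Substituting into N ≡ 11 (mod 13) gives 45t ≡ 11 (mod 13), and since 6⁻¹ ≡ 11 (mod 13), t ≡ 4. Hence N ≡ 39 + 45·4 = 219 (mod 585).
From N ≡ 219 (mod 585) write N = 219 + 585t. Substituting into N ≡ 0 (mod 8) gives 585t ≡ 5 (mod 8), and since 1⁻¹ ≡ 1 (mod 8), t ≡ 5. Hence N ≡ 219 + 585·5 = 3144 (mod 4680).

3144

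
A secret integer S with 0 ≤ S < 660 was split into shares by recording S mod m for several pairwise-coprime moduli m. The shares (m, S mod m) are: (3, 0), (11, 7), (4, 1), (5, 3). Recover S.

513

The moduli are pairwise coprime; N = 3·11·4·5 = 660.
N/3 = 220; 220 ≡ 1 (mod 3), inverse 1.
N/11 = 60; 60 ≡ 5 (mod 11); 5·9 ≡ 1, so inverse 9.
N/4 = 165; 165 ≡ 1 (mod 4), inverse 1.
N/5 = 132; 132 ≡ 2 (mod 5); 2·3 ≡ 1, so inverse 3.
S ≡ 0·220·1 + 7·60·9 + 1·165·1 + 3·132·3 = 5133.
5133 mod 660 = 513.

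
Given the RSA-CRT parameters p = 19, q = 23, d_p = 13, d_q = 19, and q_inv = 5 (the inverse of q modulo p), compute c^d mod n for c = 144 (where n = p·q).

87

m₁ = c^(d_p) mod p: c ≡ 11 (mod 19), and 11^13 mod 19 = 11.
m₂ = c^(d_q) mod q: c ≡ 6 (mod 23), and 6^19 mod 23 = 18.
h = q_inv·(m₁ − m₂) mod p = 5·(11 − 18) mod 19 = 3.
m = m₂ + h·q = 18 + 3·23 = 87.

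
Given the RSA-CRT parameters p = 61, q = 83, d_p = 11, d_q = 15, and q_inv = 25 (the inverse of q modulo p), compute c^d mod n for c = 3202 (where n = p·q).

m₁ = c^(d_p) mod p: c ≡ 30 (mod 61), and 30^11 mod 61 = 54.
m₂ = c^(d_q) mod q: c ≡ 48 (mod 83), and 48^15 mod 83 = 12.
h = q_inv·(m₁ − m₂) mod p = 25·(54 − 12) mod 61 = 13.
m = m₂ + h·q = 12 + 13·83 = 1091.

1091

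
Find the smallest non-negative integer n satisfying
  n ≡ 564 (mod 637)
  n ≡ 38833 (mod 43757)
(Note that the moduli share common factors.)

Combine the congruences pairwise.
gcd(637, 43757) = 49 and 49 | (38833 − 564), so the pair is consistent; merging gives n ≡ 476403 (mod 568841), where 568841 = lcm(637, 43757).
The solution is unique modulo lcm(637, 43757) = 568841.

476403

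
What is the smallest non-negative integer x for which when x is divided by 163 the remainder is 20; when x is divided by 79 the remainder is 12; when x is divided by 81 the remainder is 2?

313958

The moduli are pairwise coprime; N = 163·79·81 = 1043037.
N/163 = 6399; 6399 ≡ 42 (mod 163); 42·66 ≡ 1, so inverse 66.
N/79 = 13203; 13203 ≡ 10 (mod 79); 10·8 ≡ 1, so inverse 8.
N/81 = 12877; 12877 ≡ 79 (mod 81); 79·40 ≡ 1, so inverse 40.
x ≡ 20·6399·66 + 12·13203·8 + 2·12877·40 = 10744328.
10744328 mod 1043037 = 313958.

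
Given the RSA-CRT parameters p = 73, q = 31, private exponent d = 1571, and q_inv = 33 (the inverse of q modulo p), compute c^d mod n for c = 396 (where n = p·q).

662

d_p = d mod (p−1) = 1571 mod 72 = 59; d_q = d mod (q−1) = 11.
m₁ = c^(d_p) mod p: c ≡ 31 (mod 73), and 31^59 mod 73 = 5.
m₂ = c^(d_q) mod q: c ≡ 24 (mod 31), and 24^11 mod 31 = 11.
h = q_inv·(m₁ − m₂) mod p = 33·(5 − 11) mod 73 = 21.
m = m₂ + h·q = 11 + 21·31 = 662.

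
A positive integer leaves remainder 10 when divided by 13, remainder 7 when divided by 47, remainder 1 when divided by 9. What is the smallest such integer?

From N ≡ 10 (mod 13) write N = 10 + 13t. Substituting into N ≡ 7 (mod 47) gives 13t ≡ 44 (mod 47), and since 13⁻¹ ≡ 29 (mod 47), t ≡ 7. Hence N ≡ 10 + 13·7 = 101 (mod 611).
From N ≡ 101 (mod 611) write N = 101 + 611t. Substituting into N ≡ 1 (mod 9) gives 611t ≡ 8 (mod 9), and since 8⁻¹ ≡ 8 (mod 9), t ≡ 1. Hence N ≡ 101 + 611·1 = 712 (mod 5499).

712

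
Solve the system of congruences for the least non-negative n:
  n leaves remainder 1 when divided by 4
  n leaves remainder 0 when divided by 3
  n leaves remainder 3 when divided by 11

From n ≡ 1 (mod 4) write n = 1 + 4t. Substituting into n ≡ 0 (mod 3) gives 4t ≡ 2 (mod 3), and since 1⁻¹ ≡ 1 (mod 3), t ≡ 2. Hence n ≡ 1 + 4·2 = 9 (mod 12).
From n ≡ 9 (mod 12) write n = 9 + 12t. Substituting into n ≡ 3 (mod 11) gives 12t ≡ 5 (mod 11), and since 1⁻¹ ≡ 1 (mod 11), t ≡ 5. Hence n ≡ 9 + 12·5 = 69 (mod 132).

69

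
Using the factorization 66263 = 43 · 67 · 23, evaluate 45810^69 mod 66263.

Mod 43: 45810 ≡ 15; by Fermat, exponent reduces to 69 mod 42 = 27; 15^27 ≡ 11 (mod 43).
Mod 67: 45810 ≡ 49; by Fermat, exponent reduces to 69 mod 66 = 3; 49^3 ≡ 64 (mod 67).
Mod 23: 45810 ≡ 17; by Fermat, exponent reduces to 69 mod 22 = 3; 17^3 ≡ 14 (mod 23).
Combine by CRT: x ≡ 11 (mod 43), x ≡ 64 (mod 67), x ≡ 14 (mod 23) ⇒ x ≡ 60297 (mod 66263).

60297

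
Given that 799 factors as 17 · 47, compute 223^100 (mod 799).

645

Mod 17: 223 ≡ 2; by Fermat, exponent reduces to 100 mod 16 = 4; 2^4 ≡ 16 (mod 17).
Mod 47: 223 ≡ 35; by Fermat, exponent reduces to 100 mod 46 = 8; 35^8 ≡ 34 (mod 47).
Combine by CRT: x ≡ 16 (mod 17), x ≡ 34 (mod 47) ⇒ x ≡ 645 (mod 799).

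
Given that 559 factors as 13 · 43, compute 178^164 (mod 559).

380

Mod 13: 178 ≡ 9; by Fermat, exponent reduces to 164 mod 12 = 8; 9^8 ≡ 3 (mod 13).
Mod 43: 178 ≡ 6; by Fermat, exponent reduces to 164 mod 42 = 38; 6^38 ≡ 36 (mod 43).
Combine by CRT: x ≡ 3 (mod 13), x ≡ 36 (mod 43) ⇒ x ≡ 380 (mod 559).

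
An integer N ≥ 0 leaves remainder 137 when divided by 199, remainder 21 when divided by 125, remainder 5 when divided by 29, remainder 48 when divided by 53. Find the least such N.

21803771

From N ≡ 137 (mod 199) write N = 137 + 199t. Substituting into N ≡ 21 (mod 125) gives 199t ≡ 9 (mod 125), and since 74⁻¹ ≡ 49 (mod 125), t ≡ 66. Hence N ≡ 137 + 199·66 = 13271 (mod 24875).
From N ≡ 13271 (mod 24875) write N = 13271 + 24875t. Substituting into N ≡ 5 (mod 29) gives 24875t ≡ 16 (mod 29), and since 22⁻¹ ≡ 4 (mod 29), t ≡ 6. Hence N ≡ 13271 + 24875·6 = 162521 (mod 721375).
From N ≡ 162521 (mod 721375) write N = 162521 + 721375t. Substituting into N ≡ 48 (mod 53) gives 721375t ≡ 25 (mod 53), and since 45⁻¹ ≡ 33 (mod 53), t ≡ 30. Hence N ≡ 162521 + 721375·30 = 21803771 (mod 38232875).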